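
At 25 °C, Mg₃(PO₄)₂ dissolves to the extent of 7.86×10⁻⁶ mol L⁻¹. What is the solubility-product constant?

Ksp = 3.24×10⁻²⁴

Mg₃(PO₄)₂(s) ⇌ 3 Mg²⁺(aq) + 2 PO₄³⁻(aq)
If s mol/L of Mg₃(PO₄)₂ dissolves, [Mg²⁺] = 3s and [PO₄³⁻] = 2s.
Ksp = [Mg²⁺]^3[PO₄³⁻]^2 = (3s)^3 · (2s)^2 = 108s^5
Ksp = 108 × (7.86×10⁻⁶)^5 = 3.24×10⁻²⁴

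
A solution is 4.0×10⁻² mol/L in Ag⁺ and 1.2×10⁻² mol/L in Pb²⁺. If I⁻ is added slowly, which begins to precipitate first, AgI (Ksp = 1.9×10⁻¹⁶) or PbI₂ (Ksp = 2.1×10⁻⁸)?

Each salt precipitates once Q = Ksp for that salt.
For AgI: [I⁻] = (Ksp/[Ag⁺]) = 4.8×10⁻¹⁵ mol/L
For PbI₂: [I⁻] = (Ksp/[Pb²⁺])^(1/2) = 1.3×10⁻³ mol/L
Since AgI needs less I⁻ to reach saturation, it precipitates first.

AgI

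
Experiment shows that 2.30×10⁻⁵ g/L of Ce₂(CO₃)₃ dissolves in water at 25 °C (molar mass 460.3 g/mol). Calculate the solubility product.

Ksp = 3.36×10⁻³⁵

Molar solubility s = (2.30×10⁻⁵ g/L) / (460.3 g/mol) = 4.9967×10⁻⁸ mol/L
Ce₂(CO₃)₃(s) ⇌ 2 Ce³⁺(aq) + 3 CO₃²⁻(aq)
Call the molar solubility s, so that [Ce³⁺] = 2s and [CO₃²⁻] = 3s.
Ksp = [Ce³⁺]^2[CO₃²⁻]^3 = (2s)^2 · (3s)^3 = 108s^5
Ksp = 108 × (4.9967×10⁻⁸)^5 = 3.36×10⁻³⁵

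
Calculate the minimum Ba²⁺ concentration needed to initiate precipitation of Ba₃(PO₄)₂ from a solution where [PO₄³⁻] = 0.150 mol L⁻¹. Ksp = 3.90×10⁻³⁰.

The threshold for precipitation is Q = Ksp.
Ba₃(PO₄)₂(s) ⇌ 3 Ba²⁺(aq) + 2 PO₄³⁻(aq)
Ksp = [Ba²⁺]^3[PO₄³⁻]^2 = [Ba²⁺]^3(0.150)^2
[Ba²⁺]^3 = 3.90×10⁻³⁰ / (0.150)^2 = 1.73×10⁻²⁸
[Ba²⁺] = 5.58×10⁻¹⁰ mol L⁻¹

5.58×10⁻¹⁰ M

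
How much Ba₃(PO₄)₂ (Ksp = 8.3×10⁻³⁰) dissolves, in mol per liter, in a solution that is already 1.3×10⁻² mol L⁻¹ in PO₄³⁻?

Ba₃(PO₄)₂(s) ⇌ 3 Ba²⁺(aq) + 2 PO₄³⁻(aq)
Let s be the solubility of Ba₃(PO₄)₂ here. The common ion gives [PO₄³⁻] ≈ 1.3×10⁻² mol L⁻¹, and [Ba²⁺] = 3s.
Ksp = [Ba²⁺]^3[PO₄³⁻]^2 = (3s)^3(1.3×10⁻²)^2
(3s)^3 = 8.3×10⁻³⁰ / (1.3×10⁻²)^2 = 4.9×10⁻²⁶
s = 1.2×10⁻⁹ mol L⁻¹

1.2×10⁻⁹ M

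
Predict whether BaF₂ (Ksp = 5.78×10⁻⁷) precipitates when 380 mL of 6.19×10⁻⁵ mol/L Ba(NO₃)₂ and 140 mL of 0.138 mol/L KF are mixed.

Total volume after mixing = 380 + 140 = 520 mL.
[Ba²⁺] = (6.19×10⁻⁵)(380)/520 = 4.52×10⁻⁵ mol/L
[F⁻] = (0.138)(140)/520 = 3.72×10⁻² mol/L
Q = [Ba²⁺][F⁻]^2 = 6.24×10⁻⁸
Q < Ksp (6.24×10⁻⁸ vs 5.78×10⁻⁷); the solution remains unsaturated and no precipitate forms.

No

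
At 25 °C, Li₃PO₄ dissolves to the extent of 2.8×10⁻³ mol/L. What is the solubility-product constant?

Li₃PO₄(s) ⇌ 3 Li⁺(aq) + PO₄³⁻(aq)
Let s be the molar solubility. Then [Li⁺] = 3s and [PO₄³⁻] = s.
Ksp = [Li⁺]^3[PO₄³⁻] = (3s)^3 · s = 27s^4
Ksp = 27 × (2.8×10⁻³)^4 = 1.7×10⁻⁹

Ksp = 1.7×10⁻⁹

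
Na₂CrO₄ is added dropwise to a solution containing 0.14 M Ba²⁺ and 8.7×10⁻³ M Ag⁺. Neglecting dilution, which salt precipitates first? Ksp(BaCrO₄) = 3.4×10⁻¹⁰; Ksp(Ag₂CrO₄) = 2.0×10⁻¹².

A salt starts to precipitate once the ion product Q reaches its Ksp.
For BaCrO₄: [CrO₄²⁻] = (Ksp/[Ba²⁺]) = 2.4×10⁻⁹ M
For Ag₂CrO₄: [CrO₄²⁻] = (Ksp/[Ag⁺]^2) = 2.6×10⁻⁸ M
The smaller threshold [CrO₄²⁻] is reached first, so BaCrO₄ precipitates first.

BaCrO₄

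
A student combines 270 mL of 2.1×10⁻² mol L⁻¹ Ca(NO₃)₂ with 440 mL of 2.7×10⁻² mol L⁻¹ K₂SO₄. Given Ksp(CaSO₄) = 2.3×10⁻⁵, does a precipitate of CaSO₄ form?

After mixing, V = 270 mL + 440 mL = 710 mL.
[Ca²⁺] = (2.1×10⁻²)(270)/710 = 8.0×10⁻³ mol L⁻¹
[SO₄²⁻] = (2.7×10⁻²)(440)/710 = 1.7×10⁻² mol L⁻¹
Q = [Ca²⁺][SO₄²⁻] = 1.3×10⁻⁴
Because Q > Ksp (1.3×10⁻⁴ vs 2.3×10⁻⁵), a precipitate of CaSO₄ forms.

Yes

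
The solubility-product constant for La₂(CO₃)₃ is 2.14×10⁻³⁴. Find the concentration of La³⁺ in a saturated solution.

La₂(CO₃)₃(s) ⇌ 2 La³⁺(aq) + 3 CO₃²⁻(aq)
If s mol/L of La₂(CO₃)₃ dissolves, [La³⁺] = 2s and [CO₃²⁻] = 3s.
Ksp = [La³⁺]^2[CO₃²⁻]^3 = (2s)^2 · (3s)^3 = 108s^5 = 2.14×10⁻³⁴
s = 7.23×10⁻⁸ mol L⁻¹
[La³⁺] = 2s = 1.45×10⁻⁷ mol L⁻¹

1.45×10⁻⁷ M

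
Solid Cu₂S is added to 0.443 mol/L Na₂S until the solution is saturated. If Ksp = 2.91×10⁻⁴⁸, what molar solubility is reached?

Cu₂S(s) ⇌ 2 Cu⁺(aq) + S²⁻(aq)
The solution already contains S²⁻ at 0.443 mol/L. Let s be the molar solubility of Cu₂S.
[S²⁻] ≈ 0.443 mol/L (common ion dominates); [Cu⁺] = 2s.
Ksp = [Cu⁺]^2[S²⁻] = (2s)^2(0.443)
(2s)^2 = 2.91×10⁻⁴⁸ / (0.443) = 6.57×10⁻⁴⁸
s = 1.28×10⁻²⁴ mol/L

1.28×10⁻²⁴ M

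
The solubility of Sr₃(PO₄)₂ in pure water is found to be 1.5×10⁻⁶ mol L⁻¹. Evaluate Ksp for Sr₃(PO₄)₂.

Sr₃(PO₄)₂(s) ⇌ 3 Sr²⁺(aq) + 2 PO₄³⁻(aq)
Let s be the molar solubility. Then [Sr²⁺] = 3s and [PO₄³⁻] = 2s.
Ksp = [Sr²⁺]^3[PO₄³⁻]^2 = (3s)^3 · (2s)^2 = 108s^5
Ksp = 108 × (1.5×10⁻⁶)^5 = 8.2×10⁻²⁸

Ksp = 8.2×10⁻²⁸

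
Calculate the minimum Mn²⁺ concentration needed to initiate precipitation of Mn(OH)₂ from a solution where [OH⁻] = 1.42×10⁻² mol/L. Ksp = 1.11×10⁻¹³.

The threshold for precipitation is Q = Ksp.
Mn(OH)₂(s) ⇌ Mn²⁺(aq) + 2 OH⁻(aq)
Ksp = [Mn²⁺][OH⁻]^2 = [Mn²⁺](1.42×10⁻²)^2
[Mn²⁺] = 1.11×10⁻¹³ / (1.42×10⁻²)^2 = 5.50×10⁻¹⁰
[Mn²⁺] = 5.50×10⁻¹⁰ mol/L

5.50×10⁻¹⁰ M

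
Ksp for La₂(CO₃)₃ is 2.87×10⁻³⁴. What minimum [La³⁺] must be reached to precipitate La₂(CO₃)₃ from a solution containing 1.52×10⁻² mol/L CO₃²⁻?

Each salt precipitates once Q = Ksp for that salt.
La₂(CO₃)₃(s) ⇌ 2 La³⁺(aq) + 3 CO₃²⁻(aq)
Ksp = [La³⁺]^2[CO₃²⁻]^3 = [La³⁺]^2(1.52×10⁻²)^3
[La³⁺]^2 = 2.87×10⁻³⁴ / (1.52×10⁻²)^3 = 8.17×10⁻²⁹
[La³⁺] = 9.04×10⁻¹⁵ mol/L

9.04×10⁻¹⁵ M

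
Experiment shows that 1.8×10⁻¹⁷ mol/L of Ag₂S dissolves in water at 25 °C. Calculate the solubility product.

Ksp = 2.3×10⁻⁵⁰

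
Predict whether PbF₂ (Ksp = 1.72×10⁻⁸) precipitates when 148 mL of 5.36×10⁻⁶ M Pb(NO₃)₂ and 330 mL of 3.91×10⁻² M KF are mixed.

The combined volume is 478 mL.
[Pb²⁺] = (5.36×10⁻⁶)(148)/478 = 1.66×10⁻⁶ M
[F⁻] = (3.91×10⁻²)(330)/478 = 2.70×10⁻² M
Q = [Pb²⁺][F⁻]^2 = 1.21×10⁻⁹
Q < Ksp (1.21×10⁻⁹ vs 1.72×10⁻⁸); the solution remains unsaturated and no precipitate forms.

No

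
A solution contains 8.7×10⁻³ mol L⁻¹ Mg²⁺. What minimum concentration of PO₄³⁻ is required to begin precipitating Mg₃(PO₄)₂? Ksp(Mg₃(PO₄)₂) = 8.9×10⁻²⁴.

Each salt precipitates once Q = Ksp for that salt.
Mg₃(PO₄)₂(s) ⇌ 3 Mg²⁺(aq) + 2 PO₄³⁻(aq)
Ksp = [Mg²⁺]^3[PO₄³⁻]^2 = [PO₄³⁻]^2(8.7×10⁻³)^3
[PO₄³⁻]^2 = 8.9×10⁻²⁴ / (8.7×10⁻³)^3 = 1.4×10⁻¹⁷
[PO₄³⁻] = 3.7×10⁻⁹ mol L⁻¹

3.7×10⁻⁹ M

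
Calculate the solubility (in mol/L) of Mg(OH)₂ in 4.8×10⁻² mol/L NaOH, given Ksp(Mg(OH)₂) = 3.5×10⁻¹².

Mg(OH)₂(s) ⇌ Mg²⁺(aq) + 2 OH⁻(aq)
The solution already contains OH⁻ at 4.8×10⁻² mol/L. Let s be the molar solubility of Mg(OH)₂.
[OH⁻] ≈ 4.8×10⁻² mol/L (common ion dominates); [Mg²⁺] = s.
Ksp = [Mg²⁺][OH⁻]^2 = s(4.8×10⁻²)^2
s = 3.5×10⁻¹² / (4.8×10⁻²)^2 = 1.5×10⁻⁹
s = 1.5×10⁻⁹ mol/L

1.5×10⁻⁹ M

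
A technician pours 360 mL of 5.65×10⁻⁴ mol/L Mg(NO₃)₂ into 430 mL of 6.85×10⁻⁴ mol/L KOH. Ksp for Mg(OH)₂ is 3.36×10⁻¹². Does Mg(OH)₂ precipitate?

Yes

The combined volume is 790 mL.
[Mg²⁺] = (5.65×10⁻⁴)(360)/790 = 2.57×10⁻⁴ mol/L
[OH⁻] = (6.85×10⁻⁴)(430)/790 = 3.73×10⁻⁴ mol/L
Q = [Mg²⁺][OH⁻]^2 = 3.58×10⁻¹¹
Q = 3.58×10⁻¹¹ > Ksp = 3.36×10⁻¹², so the solution is supersaturated and Mg(OH)₂ precipitates.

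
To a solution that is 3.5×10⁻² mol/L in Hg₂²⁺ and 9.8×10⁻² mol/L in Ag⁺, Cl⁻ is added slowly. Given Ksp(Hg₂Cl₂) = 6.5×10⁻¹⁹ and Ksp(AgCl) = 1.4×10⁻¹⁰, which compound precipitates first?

AgCl

Each salt precipitates once Q = Ksp for that salt.
For Hg₂Cl₂: [Cl⁻] = (Ksp/[Hg₂²⁺])^(1/2) = 4.3×10⁻⁹ mol/L
For AgCl: [Cl⁻] = (Ksp/[Ag⁺]) = 1.4×10⁻⁹ mol/L
AgCl requires the lower [Cl⁻], so it precipitates first.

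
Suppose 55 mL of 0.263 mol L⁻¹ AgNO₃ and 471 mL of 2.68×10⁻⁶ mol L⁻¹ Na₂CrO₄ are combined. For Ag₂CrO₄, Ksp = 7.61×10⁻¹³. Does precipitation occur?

Yes

The combined volume is 526 mL.
[Ag⁺] = (0.263)(55)/526 = 2.75×10⁻² mol L⁻¹
[CrO₄²⁻] = (2.68×10⁻⁶)(471)/526 = 2.40×10⁻⁶ mol L⁻¹
Q = [Ag⁺]^2[CrO₄²⁻] = 1.81×10⁻⁹
Q = 1.81×10⁻⁹ > Ksp = 7.61×10⁻¹³, so the solution is supersaturated and Ag₂CrO₄ precipitates.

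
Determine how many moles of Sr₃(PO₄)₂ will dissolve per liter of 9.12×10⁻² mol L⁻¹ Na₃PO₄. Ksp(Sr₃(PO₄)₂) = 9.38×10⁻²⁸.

1.61×10⁻⁹ M

Sr₃(PO₄)₂(s) ⇌ 3 Sr²⁺(aq) + 2 PO₄³⁻(aq)
With PO₄³⁻ already at 9.12×10⁻² mol L⁻¹ and s small, take [PO₄³⁻] ≈ 9.12×10⁻² mol L⁻¹ and [Sr²⁺] = 3s.
Ksp = [Sr²⁺]^3[PO₄³⁻]^2 = (3s)^3(9.12×10⁻²)^2
(3s)^3 = 9.38×10⁻²⁸ / (9.12×10⁻²)^2 = 1.13×10⁻²⁵
s = 1.61×10⁻⁹ mol L⁻¹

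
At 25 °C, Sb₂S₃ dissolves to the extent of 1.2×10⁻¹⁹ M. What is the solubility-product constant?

Ksp = 2.7×10⁻⁹³

Sb₂S₃(s) ⇌ 2 Sb³⁺(aq) + 3 S²⁻(aq)
With molar solubility s: [Sb³⁺] = 2s, [S²⁻] = 3s.
Ksp = [Sb³⁺]^2[S²⁻]^3 = (2s)^2 · (3s)^3 = 108s^5
Ksp = 108 × (1.2×10⁻¹⁹)^5 = 2.7×10⁻⁹³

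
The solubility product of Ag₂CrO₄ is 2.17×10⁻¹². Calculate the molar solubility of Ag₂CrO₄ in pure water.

Ag₂CrO₄(s) ⇌ 2 Ag⁺(aq) + CrO₄²⁻(aq)
If s mol/L of Ag₂CrO₄ dissolves, [Ag⁺] = 2s and [CrO₄²⁻] = s.
Ksp = [Ag⁺]^2[CrO₄²⁻] = (2s)^2 · s = 4s^3
4s^3 = 2.17×10⁻¹²  ⇒  s^3 = 5.43×10⁻¹³
s = 8.16×10⁻⁵ mol L⁻¹

8.16×10⁻⁵ M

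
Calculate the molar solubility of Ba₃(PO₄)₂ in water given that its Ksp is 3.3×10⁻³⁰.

5.0×10⁻⁷ M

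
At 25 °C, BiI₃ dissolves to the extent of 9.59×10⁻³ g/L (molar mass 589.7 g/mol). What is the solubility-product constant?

Convert to molarity: s = 9.59×10⁻³ / 589.7 = 1.6263×10⁻⁵ mol/L
BiI₃(s) ⇌ Bi³⁺(aq) + 3 I⁻(aq)
For each mole of BiI₃ that dissolves per liter, [Bi³⁺] = s and [I⁻] = 3s; let s denote this solubility.
Ksp = [Bi³⁺][I⁻]^3 = s · (3s)^3 = 27s^4
Ksp = 27 × (1.6263×10⁻⁵)^4 = 1.89×10⁻¹⁸

Ksp = 1.89×10⁻¹⁸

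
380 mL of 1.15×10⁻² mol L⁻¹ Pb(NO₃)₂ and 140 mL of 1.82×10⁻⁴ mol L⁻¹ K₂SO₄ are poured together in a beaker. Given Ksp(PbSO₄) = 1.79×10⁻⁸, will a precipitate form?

The combined volume is 520 mL.
[Pb²⁺] = (1.15×10⁻²)(380)/520 = 8.40×10⁻³ mol L⁻¹
[SO₄²⁻] = (1.82×10⁻⁴)(140)/520 = 4.90×10⁻⁵ mol L⁻¹
Q = [Pb²⁺][SO₄²⁻] = 4.12×10⁻⁷
Because Q > Ksp (4.12×10⁻⁷ vs 1.79×10⁻⁸), a precipitate of PbSO₄ forms.

Yes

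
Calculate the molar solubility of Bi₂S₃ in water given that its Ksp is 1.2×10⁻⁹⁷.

1.6×10⁻²⁰ M

Bi₂S₃(s) ⇌ 2 Bi³⁺(aq) + 3 S²⁻(aq)
Let s be the molar solubility. Then [Bi³⁺] = 2s and [S²⁻] = 3s.
Ksp = [Bi³⁺]^2[S²⁻]^3 = (2s)^2 · (3s)^3 = 108s^5
108s^5 = 1.2×10⁻⁹⁷  ⇒  s^5 = 1.1×10⁻⁹⁹
Taking the 5th root, s = 1.6×10⁻²⁰ M.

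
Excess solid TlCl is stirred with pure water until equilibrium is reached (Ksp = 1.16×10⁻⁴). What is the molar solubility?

1.08×10⁻² M

TlCl(s) ⇌ Tl⁺(aq) + Cl⁻(aq)
For each mole of TlCl that dissolves per liter, [Tl⁺] = s and [Cl⁻] = s; let s denote this solubility.
Ksp = [Tl⁺][Cl⁻] = s · s = s^2
s^2 = 1.16×10⁻⁴
Taking the 2nd root, s = 1.08×10⁻² M.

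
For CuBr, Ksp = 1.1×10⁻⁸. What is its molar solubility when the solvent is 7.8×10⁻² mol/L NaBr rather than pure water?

CuBr(s) ⇌ Cu⁺(aq) + Br⁻(aq)
The solution already contains Br⁻ at 7.8×10⁻² mol/L. Let s be the molar solubility of CuBr.
[Br⁻] ≈ 7.8×10⁻² mol/L (common ion dominates); [Cu⁺] = s.
Ksp = [Cu⁺][Br⁻] = s(7.8×10⁻²)
s = 1.1×10⁻⁸ / (7.8×10⁻²) = 1.4×10⁻⁷
s = 1.4×10⁻⁷ mol/L

1.4×10⁻⁷ M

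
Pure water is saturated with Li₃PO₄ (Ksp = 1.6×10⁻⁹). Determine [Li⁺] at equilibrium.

8.3×10⁻³ M

Li₃PO₄(s) ⇌ 3 Li⁺(aq) + PO₄³⁻(aq)
If s mol/L of Li₃PO₄ dissolves, [Li⁺] = 3s and [PO₄³⁻] = s.
Ksp = [Li⁺]^3[PO₄³⁻] = (3s)^3 · s = 27s^4 = 1.6×10⁻⁹
s = 2.8×10⁻³ mol L⁻¹
[Li⁺] = 3s = 8.3×10⁻³ mol L⁻¹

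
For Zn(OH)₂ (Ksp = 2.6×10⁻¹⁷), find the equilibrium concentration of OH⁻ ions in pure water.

Zn(OH)₂(s) ⇌ Zn²⁺(aq) + 2 OH⁻(aq)
Call the molar solubility s, so that [Zn²⁺] = s and [OH⁻] = 2s.
Ksp = [Zn²⁺][OH⁻]^2 = s · (2s)^2 = 4s^3 = 2.6×10⁻¹⁷
s = 1.9×10⁻⁶ M
[OH⁻] = 2s = 3.7×10⁻⁶ M

3.7×10⁻⁶ M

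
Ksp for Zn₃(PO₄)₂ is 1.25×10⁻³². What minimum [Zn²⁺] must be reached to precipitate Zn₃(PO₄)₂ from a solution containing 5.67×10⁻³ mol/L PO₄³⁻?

7.30×10⁻¹⁰ M

Each salt precipitates once Q = Ksp for that salt.
Zn₃(PO₄)₂(s) ⇌ 3 Zn²⁺(aq) + 2 PO₄³⁻(aq)
Ksp = [Zn²⁺]^3[PO₄³⁻]^2 = [Zn²⁺]^3(5.67×10⁻³)^2
[Zn²⁺]^3 = 1.25×10⁻³² / (5.67×10⁻³)^2 = 3.89×10⁻²⁸
[Zn²⁺] = 7.30×10⁻¹⁰ mol/L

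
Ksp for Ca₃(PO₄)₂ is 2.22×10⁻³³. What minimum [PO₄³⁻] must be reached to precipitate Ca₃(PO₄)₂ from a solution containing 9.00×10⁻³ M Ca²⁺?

5.52×10⁻¹⁴ M

A salt starts to precipitate once the ion product Q reaches its Ksp.
Ca₃(PO₄)₂(s) ⇌ 3 Ca²⁺(aq) + 2 PO₄³⁻(aq)
Ksp = [Ca²⁺]^3[PO₄³⁻]^2 = [PO₄³⁻]^2(9.00×10⁻³)^3
[PO₄³⁻]^2 = 2.22×10⁻³³ / (9.00×10⁻³)^3 = 3.05×10⁻²⁷
[PO₄³⁻] = 5.52×10⁻¹⁴ M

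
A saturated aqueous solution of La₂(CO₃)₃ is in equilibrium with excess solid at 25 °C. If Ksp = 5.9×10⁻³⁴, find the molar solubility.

8.9×10⁻⁸ M

La₂(CO₃)₃(s) ⇌ 2 La³⁺(aq) + 3 CO₃²⁻(aq)
Let s be the molar solubility. Then [La³⁺] = 2s and [CO₃²⁻] = 3s.
Ksp = [La³⁺]^2[CO₃²⁻]^3 = (2s)^2 · (3s)^3 = 108s^5
108s^5 = 5.9×10⁻³⁴  ⇒  s^5 = 5.5×10⁻³⁶
s = 8.9×10⁻⁸ mol L⁻¹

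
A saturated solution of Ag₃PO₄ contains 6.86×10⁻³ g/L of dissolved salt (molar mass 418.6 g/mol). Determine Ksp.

Ksp = 1.95×10⁻¹⁸

s = (6.86×10⁻³ g L⁻¹)/(418.6 g mol⁻¹) = 1.6388×10⁻⁵ M
Ag₃PO₄(s) ⇌ 3 Ag⁺(aq) + PO₄³⁻(aq)
Call the molar solubility s, so that [Ag⁺] = 3s and [PO₄³⁻] = s.
Ksp = [Ag⁺]^3[PO₄³⁻] = (3s)^3 · s = 27s^4
Ksp = 27 × (1.6388×10⁻⁵)^4 = 1.95×10⁻¹⁸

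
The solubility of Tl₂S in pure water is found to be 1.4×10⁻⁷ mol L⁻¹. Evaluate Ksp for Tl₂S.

Tl₂S(s) ⇌ 2 Tl⁺(aq) + S²⁻(aq)
If s mol/L of Tl₂S dissolves, [Tl⁺] = 2s and [S²⁻] = s.
Ksp = [Tl⁺]^2[S²⁻] = (2s)^2 · s = 4s^3
Ksp = 4 × (1.4×10⁻⁷)^3 = 1.1×10⁻²⁰

Ksp = 1.1×10⁻²⁰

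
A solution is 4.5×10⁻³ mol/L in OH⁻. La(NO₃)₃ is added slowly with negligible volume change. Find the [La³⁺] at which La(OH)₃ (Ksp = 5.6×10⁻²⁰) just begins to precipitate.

6.1×10⁻¹³ M

Precipitation of each salt begins when its ion product equals Ksp.
La(OH)₃(s) ⇌ La³⁺(aq) + 3 OH⁻(aq)
Ksp = [La³⁺][OH⁻]^3 = [La³⁺](4.5×10⁻³)^3
[La³⁺] = 5.6×10⁻²⁰ / (4.5×10⁻³)^3 = 6.1×10⁻¹³
[La³⁺] = 6.1×10⁻¹³ mol/L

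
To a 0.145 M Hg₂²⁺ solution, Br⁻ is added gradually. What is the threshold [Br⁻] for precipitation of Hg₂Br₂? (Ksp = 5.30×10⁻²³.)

Precipitation begins when Q = Ksp.
Hg₂Br₂(s) ⇌ Hg₂²⁺(aq) + 2 Br⁻(aq)
Ksp = [Hg₂²⁺][Br⁻]^2 = [Br⁻]^2(0.145)
[Br⁻]^2 = 5.30×10⁻²³ / (0.145) = 3.66×10⁻²²
[Br⁻] = 1.91×10⁻¹¹ M

1.91×10⁻¹¹ M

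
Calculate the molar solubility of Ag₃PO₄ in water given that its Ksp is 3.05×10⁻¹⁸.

Ag₃PO₄(s) ⇌ 3 Ag⁺(aq) + PO₄³⁻(aq)
If s mol/L of Ag₃PO₄ dissolves, [Ag⁺] = 3s and [PO₄³⁻] = s.
Ksp = [Ag⁺]^3[PO₄³⁻] = (3s)^3 · s = 27s^4
27s^4 = 3.05×10⁻¹⁸  ⇒  s^4 = 1.13×10⁻¹⁹
s = 1.83×10⁻⁵ M

1.83×10⁻⁵ M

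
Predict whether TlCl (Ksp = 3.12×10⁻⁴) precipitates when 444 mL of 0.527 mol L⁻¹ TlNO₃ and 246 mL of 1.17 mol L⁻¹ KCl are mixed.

Yes

The combined volume is 690 mL.
[Tl⁺] = (0.527)(444)/690 = 0.339 mol L⁻¹
[Cl⁻] = (1.17)(246)/690 = 0.417 mol L⁻¹
Q = [Tl⁺][Cl⁻] = 0.141
Since Q (0.141) exceeds Ksp (3.12×10⁻⁴), TlCl will precipitate.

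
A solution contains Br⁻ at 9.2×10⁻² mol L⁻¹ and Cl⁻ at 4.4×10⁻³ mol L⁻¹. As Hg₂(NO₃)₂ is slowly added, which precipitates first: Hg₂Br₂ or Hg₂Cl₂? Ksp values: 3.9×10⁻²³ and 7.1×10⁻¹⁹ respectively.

Each salt precipitates once Q = Ksp for that salt.
For Hg₂Br₂: [Hg₂²⁺] = (Ksp/[Br⁻]^2) = 4.6×10⁻²¹ mol L⁻¹
For Hg₂Cl₂: [Hg₂²⁺] = (Ksp/[Cl⁻]^2) = 3.7×10⁻¹⁴ mol L⁻¹
The smaller threshold [Hg₂²⁺] is reached first, so Hg₂Br₂ precipitates first.

Hg₂Br₂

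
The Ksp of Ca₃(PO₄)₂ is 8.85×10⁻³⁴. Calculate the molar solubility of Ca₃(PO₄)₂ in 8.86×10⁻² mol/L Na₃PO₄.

Ca₃(PO₄)₂(s) ⇌ 3 Ca²⁺(aq) + 2 PO₄³⁻(aq)
PO₄³⁻ is already present at 8.86×10⁻² mol/L. If s mol/L of Ca₃(PO₄)₂ dissolves, [Ca²⁺] = 3s while [PO₄³⁻] ≈ 8.86×10⁻² mol/L.
Ksp = [Ca²⁺]^3[PO₄³⁻]^2 = (3s)^3(8.86×10⁻²)^2
(3s)^3 = 8.85×10⁻³⁴ / (8.86×10⁻²)^2 = 1.13×10⁻³¹
s = 1.61×10⁻¹¹ mol/L

1.61×10⁻¹¹ M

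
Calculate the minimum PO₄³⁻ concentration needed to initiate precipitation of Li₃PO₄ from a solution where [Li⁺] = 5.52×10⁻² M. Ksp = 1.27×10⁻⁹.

7.55×10⁻⁶ M

Precipitation of each salt begins when its ion product equals Ksp.
Li₃PO₄(s) ⇌ 3 Li⁺(aq) + PO₄³⁻(aq)
Ksp = [Li⁺]^3[PO₄³⁻] = [PO₄³⁻](5.52×10⁻²)^3
[PO₄³⁻] = 1.27×10⁻⁹ / (5.52×10⁻²)^3 = 7.55×10⁻⁶
[PO₄³⁻] = 7.55×10⁻⁶ M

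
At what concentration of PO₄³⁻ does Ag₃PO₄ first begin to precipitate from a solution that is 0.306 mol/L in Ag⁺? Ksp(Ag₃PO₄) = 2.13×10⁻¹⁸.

A salt starts to precipitate once the ion product Q reaches its Ksp.
Ag₃PO₄(s) ⇌ 3 Ag⁺(aq) + PO₄³⁻(aq)
Ksp = [Ag⁺]^3[PO₄³⁻] = [PO₄³⁻](0.306)^3
[PO₄³⁻] = 2.13×10⁻¹⁸ / (0.306)^3 = 7.43×10⁻¹⁷
[PO₄³⁻] = 7.43×10⁻¹⁷ mol/L

7.43×10⁻¹⁷ M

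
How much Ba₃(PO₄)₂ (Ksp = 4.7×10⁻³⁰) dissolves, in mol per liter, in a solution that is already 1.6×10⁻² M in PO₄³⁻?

Ba₃(PO₄)₂(s) ⇌ 3 Ba²⁺(aq) + 2 PO₄³⁻(aq)
Let s be the solubility of Ba₃(PO₄)₂ here. The common ion gives [PO₄³⁻] ≈ 1.6×10⁻² M, and [Ba²⁺] = 3s.
Ksp = [Ba²⁺]^3[PO₄³⁻]^2 = (3s)^3(1.6×10⁻²)^2
(3s)^3 = 4.7×10⁻³⁰ / (1.6×10⁻²)^2 = 1.8×10⁻²⁶
s = 8.8×10⁻¹⁰ M

8.8×10⁻¹⁰ M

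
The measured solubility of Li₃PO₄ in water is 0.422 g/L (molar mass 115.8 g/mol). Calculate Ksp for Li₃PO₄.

Convert to molarity: s = 0.422 / 115.8 = 3.6442×10⁻³ mol/L
Li₃PO₄(s) ⇌ 3 Li⁺(aq) + PO₄³⁻(aq)
Let s be the molar solubility. Then [Li⁺] = 3s and [PO₄³⁻] = s.
Ksp = [Li⁺]^3[PO₄³⁻] = (3s)^3 · s = 27s^4
Ksp = 27 × (3.6442×10⁻³)^4 = 4.76×10⁻⁹

Ksp = 4.76×10⁻⁹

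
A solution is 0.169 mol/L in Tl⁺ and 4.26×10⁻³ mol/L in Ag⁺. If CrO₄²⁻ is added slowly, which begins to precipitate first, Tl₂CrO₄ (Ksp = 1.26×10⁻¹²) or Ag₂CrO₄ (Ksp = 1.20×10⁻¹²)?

Precipitation of each salt begins when its ion product equals Ksp.
For Tl₂CrO₄: [CrO₄²⁻] = (Ksp/[Tl⁺]^2) = 4.41×10⁻¹¹ mol/L
For Ag₂CrO₄: [CrO₄²⁻] = (Ksp/[Ag⁺]^2) = 6.61×10⁻⁸ mol/L
Tl₂CrO₄ requires the lower [CrO₄²⁻], so it precipitates first.

Tl₂CrO₄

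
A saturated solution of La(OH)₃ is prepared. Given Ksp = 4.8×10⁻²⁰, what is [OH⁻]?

1.9×10⁻⁵ M

La(OH)₃(s) ⇌ La³⁺(aq) + 3 OH⁻(aq)
If s mol/L of La(OH)₃ dissolves, [La³⁺] = s and [OH⁻] = 3s.
Ksp = [La³⁺][OH⁻]^3 = s · (3s)^3 = 27s^4 = 4.8×10⁻²⁰
s = 6.5×10⁻⁶ M
[OH⁻] = 3s = 1.9×10⁻⁵ M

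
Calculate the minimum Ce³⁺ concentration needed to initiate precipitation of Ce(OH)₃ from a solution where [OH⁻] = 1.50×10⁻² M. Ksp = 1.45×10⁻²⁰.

4.30×10⁻¹⁵ M

A salt starts to precipitate once the ion product Q reaches its Ksp.
Ce(OH)₃(s) ⇌ Ce³⁺(aq) + 3 OH⁻(aq)
Ksp = [Ce³⁺][OH⁻]^3 = [Ce³⁺](1.50×10⁻²)^3
[Ce³⁺] = 1.45×10⁻²⁰ / (1.50×10⁻²)^3 = 4.30×10⁻¹⁵
[Ce³⁺] = 4.30×10⁻¹⁵ M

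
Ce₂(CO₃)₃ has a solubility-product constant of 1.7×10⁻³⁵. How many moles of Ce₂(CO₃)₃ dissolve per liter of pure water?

4.4×10⁻⁸ M

Ce₂(CO₃)₃(s) ⇌ 2 Ce³⁺(aq) + 3 CO₃²⁻(aq)
Call the molar solubility s, so that [Ce³⁺] = 2s and [CO₃²⁻] = 3s.
Ksp = [Ce³⁺]^2[CO₃²⁻]^3 = (2s)^2 · (3s)^3 = 108s^5
108s^5 = 1.7×10⁻³⁵  ⇒  s^5 = 1.6×10⁻³⁷
s = (1.6×10⁻³⁷)^(1/5) = 4.4×10⁻⁸ mol/L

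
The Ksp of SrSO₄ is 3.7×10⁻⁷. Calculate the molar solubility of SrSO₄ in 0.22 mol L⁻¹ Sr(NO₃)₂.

1.7×10⁻⁶ M

SrSO₄(s) ⇌ Sr²⁺(aq) + SO₄²⁻(aq)
With Sr²⁺ already at 0.22 mol L⁻¹ and s small, take [Sr²⁺] ≈ 0.22 mol L⁻¹ and [SO₄²⁻] = s.
Ksp = [Sr²⁺][SO₄²⁻] = (0.22)s
s = 3.7×10⁻⁷ / (0.22) = 1.7×10⁻⁶
s = 1.7×10⁻⁶ mol L⁻¹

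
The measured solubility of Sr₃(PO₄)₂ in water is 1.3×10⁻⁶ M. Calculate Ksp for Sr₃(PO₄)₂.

Ksp = 4.0×10⁻²⁸

Sr₃(PO₄)₂(s) ⇌ 3 Sr²⁺(aq) + 2 PO₄³⁻(aq)
Call the molar solubility s, so that [Sr²⁺] = 3s and [PO₄³⁻] = 2s.
Ksp = [Sr²⁺]^3[PO₄³⁻]^2 = (3s)^3 · (2s)^2 = 108s^5
Ksp = 108 × (1.3×10⁻⁶)^5 = 4.0×10⁻²⁸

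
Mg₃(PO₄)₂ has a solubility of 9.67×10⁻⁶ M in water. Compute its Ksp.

Ksp = 9.13×10⁻²⁴

Mg₃(PO₄)₂(s) ⇌ 3 Mg²⁺(aq) + 2 PO₄³⁻(aq)
If s mol/L of Mg₃(PO₄)₂ dissolves, [Mg²⁺] = 3s and [PO₄³⁻] = 2s.
Ksp = [Mg²⁺]^3[PO₄³⁻]^2 = (3s)^3 · (2s)^2 = 108s^5
Ksp = 108 × (9.67×10⁻⁶)^5 = 9.13×10⁻²⁴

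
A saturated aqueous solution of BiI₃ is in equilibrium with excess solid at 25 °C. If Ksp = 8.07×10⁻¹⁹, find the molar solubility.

BiI₃(s) ⇌ Bi³⁺(aq) + 3 I⁻(aq)
Call the molar solubility s, so that [Bi³⁺] = s and [I⁻] = 3s.
Ksp = [Bi³⁺][I⁻]^3 = s · (3s)^3 = 27s^4
27s^4 = 8.07×10⁻¹⁹  ⇒  s^4 = 2.99×10⁻²⁰
s = 1.31×10⁻⁵ M

1.31×10⁻⁵ M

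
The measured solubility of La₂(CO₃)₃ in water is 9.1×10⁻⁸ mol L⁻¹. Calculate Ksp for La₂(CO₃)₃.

Ksp = 6.7×10⁻³⁴

La₂(CO₃)₃(s) ⇌ 2 La³⁺(aq) + 3 CO₃²⁻(aq)
For each mole of La₂(CO₃)₃ that dissolves per liter, [La³⁺] = 2s and [CO₃²⁻] = 3s; let s denote this solubility.
Ksp = [La³⁺]^2[CO₃²⁻]^3 = (2s)^2 · (3s)^3 = 108s^5
Ksp = 108 × (9.1×10⁻⁸)^5 = 6.7×10⁻³⁴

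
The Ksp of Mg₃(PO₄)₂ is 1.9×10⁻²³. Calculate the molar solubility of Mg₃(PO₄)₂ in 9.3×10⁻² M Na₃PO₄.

4.3×10⁻⁸ M

Mg₃(PO₄)₂(s) ⇌ 3 Mg²⁺(aq) + 2 PO₄³⁻(aq)
Let s be the solubility of Mg₃(PO₄)₂ here. The common ion gives [PO₄³⁻] ≈ 9.3×10⁻² M, and [Mg²⁺] = 3s.
Ksp = [Mg²⁺]^3[PO₄³⁻]^2 = (3s)^3(9.3×10⁻²)^2
(3s)^3 = 1.9×10⁻²³ / (9.3×10⁻²)^2 = 2.2×10⁻²¹
s = 4.3×10⁻⁸ M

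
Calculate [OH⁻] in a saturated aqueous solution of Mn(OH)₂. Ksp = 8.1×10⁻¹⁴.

Mn(OH)₂(s) ⇌ Mn²⁺(aq) + 2 OH⁻(aq)
With molar solubility s: [Mn²⁺] = s, [OH⁻] = 2s.
Ksp = [Mn²⁺][OH⁻]^2 = s · (2s)^2 = 4s^3 = 8.1×10⁻¹⁴
s = 2.7×10⁻⁵ mol/L
[OH⁻] = 2s = 5.5×10⁻⁵ mol/L

5.5×10⁻⁵ M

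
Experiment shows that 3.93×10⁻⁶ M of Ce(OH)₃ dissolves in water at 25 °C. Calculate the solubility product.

Ce(OH)₃(s) ⇌ Ce³⁺(aq) + 3 OH⁻(aq)
Call the molar solubility s, so that [Ce³⁺] = s and [OH⁻] = 3s.
Ksp = [Ce³⁺][OH⁻]^3 = s · (3s)^3 = 27s^4
Ksp = 27 × (3.93×10⁻⁶)^4 = 6.44×10⁻²¹

Ksp = 6.44×10⁻²¹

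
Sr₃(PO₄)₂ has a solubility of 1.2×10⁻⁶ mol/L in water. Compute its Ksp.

Sr₃(PO₄)₂(s) ⇌ 3 Sr²⁺(aq) + 2 PO₄³⁻(aq)
Let s be the molar solubility. Then [Sr²⁺] = 3s and [PO₄³⁻] = 2s.
Ksp = [Sr²⁺]^3[PO₄³⁻]^2 = (3s)^3 · (2s)^2 = 108s^5
Ksp = 108 × (1.2×10⁻⁶)^5 = 2.7×10⁻²⁸

Ksp = 2.7×10⁻²⁸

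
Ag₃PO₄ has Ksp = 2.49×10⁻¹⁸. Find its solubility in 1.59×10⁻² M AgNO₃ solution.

Ag₃PO₄(s) ⇌ 3 Ag⁺(aq) + PO₄³⁻(aq)
Ag⁺ is already present at 1.59×10⁻² M. If s mol/L of Ag₃PO₄ dissolves, [PO₄³⁻] = s while [Ag⁺] ≈ 1.59×10⁻² M.
Ksp = [Ag⁺]^3[PO₄³⁻] = (1.59×10⁻²)^3s
s = 2.49×10⁻¹⁸ / (1.59×10⁻²)^3 = 6.19×10⁻¹³
s = 6.19×10⁻¹³ M

6.19×10⁻¹³ M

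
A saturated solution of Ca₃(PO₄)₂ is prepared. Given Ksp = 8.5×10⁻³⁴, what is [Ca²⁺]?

Ca₃(PO₄)₂(s) ⇌ 3 Ca²⁺(aq) + 2 PO₄³⁻(aq)
Let s be the molar solubility. Then [Ca²⁺] = 3s and [PO₄³⁻] = 2s.
Ksp = [Ca²⁺]^3[PO₄³⁻]^2 = (3s)^3 · (2s)^2 = 108s^5 = 8.5×10⁻³⁴
s = 9.5×10⁻⁸ mol/L
[Ca²⁺] = 3s = 2.9×10⁻⁷ mol/L

2.9×10⁻⁷ M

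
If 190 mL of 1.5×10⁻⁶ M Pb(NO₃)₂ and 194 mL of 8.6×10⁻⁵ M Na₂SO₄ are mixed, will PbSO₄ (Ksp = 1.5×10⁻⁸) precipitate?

Total volume after mixing = 190 + 194 = 384 mL.
[Pb²⁺] = (1.5×10⁻⁶)(190)/384 = 7.4×10⁻⁷ M
[SO₄²⁻] = (8.6×10⁻⁵)(194)/384 = 4.3×10⁻⁵ M
Q = [Pb²⁺][SO₄²⁻] = 3.2×10⁻¹¹
Q = 3.2×10⁻¹¹ < Ksp = 1.5×10⁻⁸, so the solution is unsaturated and no precipitate forms.

No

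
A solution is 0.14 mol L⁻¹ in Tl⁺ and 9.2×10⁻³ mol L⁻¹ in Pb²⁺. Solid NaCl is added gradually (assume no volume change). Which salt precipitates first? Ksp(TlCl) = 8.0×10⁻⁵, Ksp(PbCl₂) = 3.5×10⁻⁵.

TlCl

A salt starts to precipitate once the ion product Q reaches its Ksp.
For TlCl: [Cl⁻] = (Ksp/[Tl⁺]) = 5.7×10⁻⁴ mol L⁻¹
For PbCl₂: [Cl⁻] = (Ksp/[Pb²⁺])^(1/2) = 6.2×10⁻² mol L⁻¹
Since TlCl needs less Cl⁻ to reach saturation, it precipitates first.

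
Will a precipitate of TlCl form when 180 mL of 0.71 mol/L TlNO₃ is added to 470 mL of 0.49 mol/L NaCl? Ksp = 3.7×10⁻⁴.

Yes

Total volume after mixing = 180 + 470 = 650 mL.
[Tl⁺] = (0.71)(180)/650 = 0.20 mol/L
[Cl⁻] = (0.49)(470)/650 = 0.35 mol/L
Q = [Tl⁺][Cl⁻] = 7.0×10⁻²
Q = 7.0×10⁻² > Ksp = 3.7×10⁻⁴, so the solution is supersaturated and TlCl precipitates.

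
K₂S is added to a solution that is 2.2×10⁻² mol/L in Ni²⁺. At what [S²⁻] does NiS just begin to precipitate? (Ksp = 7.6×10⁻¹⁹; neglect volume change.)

3.5×10⁻¹⁷ M

Each salt precipitates once Q = Ksp for that salt.
NiS(s) ⇌ Ni²⁺(aq) + S²⁻(aq)
Ksp = [Ni²⁺][S²⁻] = [S²⁻](2.2×10⁻²)
[S²⁻] = 7.6×10⁻¹⁹ / (2.2×10⁻²) = 3.5×10⁻¹⁷
[S²⁻] = 3.5×10⁻¹⁷ mol/L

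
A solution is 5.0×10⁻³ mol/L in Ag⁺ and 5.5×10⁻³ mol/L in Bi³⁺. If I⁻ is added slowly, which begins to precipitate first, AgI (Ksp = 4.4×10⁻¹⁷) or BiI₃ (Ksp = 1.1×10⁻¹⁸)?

AgI

Precipitation of each salt begins when its ion product equals Ksp.
For AgI: [I⁻] = (Ksp/[Ag⁺]) = 8.8×10⁻¹⁵ mol/L
For BiI₃: [I⁻] = (Ksp/[Bi³⁺])^(1/3) = 5.8×10⁻⁶ mol/L
Since AgI needs less I⁻ to reach saturation, it precipitates first.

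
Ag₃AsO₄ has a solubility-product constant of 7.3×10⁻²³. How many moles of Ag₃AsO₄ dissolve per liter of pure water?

1.3×10⁻⁶ M

Ag₃AsO₄(s) ⇌ 3 Ag⁺(aq) + AsO₄³⁻(aq)
Let s be the molar solubility. Then [Ag⁺] = 3s and [AsO₄³⁻] = s.
Ksp = [Ag⁺]^3[AsO₄³⁻] = (3s)^3 · s = 27s^4
27s^4 = 7.3×10⁻²³  ⇒  s^4 = 2.7×10⁻²⁴
s = (2.7×10⁻²⁴)^(1/4) = 1.3×10⁻⁶ mol/L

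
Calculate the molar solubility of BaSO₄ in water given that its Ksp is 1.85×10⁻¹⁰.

BaSO₄(s) ⇌ Ba²⁺(aq) + SO₄²⁻(aq)
Let s be the molar solubility. Then [Ba²⁺] = s and [SO₄²⁻] = s.
Ksp = [Ba²⁺][SO₄²⁻] = s · s = s^2
s^2 = 1.85×10⁻¹⁰
s = 1.36×10⁻⁵ mol/L

1.36×10⁻⁵ M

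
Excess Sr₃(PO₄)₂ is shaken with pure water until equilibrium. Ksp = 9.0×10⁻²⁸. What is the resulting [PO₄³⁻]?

3.1×10⁻⁶ M

Sr₃(PO₄)₂(s) ⇌ 3 Sr²⁺(aq) + 2 PO₄³⁻(aq)
For each mole of Sr₃(PO₄)₂ that dissolves per liter, [Sr²⁺] = 3s and [PO₄³⁻] = 2s; let s denote this solubility.
Ksp = [Sr²⁺]^3[PO₄³⁻]^2 = (3s)^3 · (2s)^2 = 108s^5 = 9.0×10⁻²⁸
s = 1.5×10⁻⁶ mol L⁻¹
[PO₄³⁻] = 2s = 3.1×10⁻⁶ mol L⁻¹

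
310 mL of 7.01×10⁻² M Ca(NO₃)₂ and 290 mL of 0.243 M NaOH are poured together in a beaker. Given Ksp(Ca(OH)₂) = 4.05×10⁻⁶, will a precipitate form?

Yes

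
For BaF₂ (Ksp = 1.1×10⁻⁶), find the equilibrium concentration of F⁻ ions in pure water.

1.3×10⁻² M

BaF₂(s) ⇌ Ba²⁺(aq) + 2 F⁻(aq)
With molar solubility s: [Ba²⁺] = s, [F⁻] = 2s.
Ksp = [Ba²⁺][F⁻]^2 = s · (2s)^2 = 4s^3 = 1.1×10⁻⁶
s = 6.5×10⁻³ M
[F⁻] = 2s = 1.3×10⁻² M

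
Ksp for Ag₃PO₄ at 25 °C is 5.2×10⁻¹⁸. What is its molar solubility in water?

2.1×10⁻⁵ M

Ag₃PO₄(s) ⇌ 3 Ag⁺(aq) + PO₄³⁻(aq)
Let s be the molar solubility. Then [Ag⁺] = 3s and [PO₄³⁻] = s.
Ksp = [Ag⁺]^3[PO₄³⁻] = (3s)^3 · s = 27s^4
27s^4 = 5.2×10⁻¹⁸  ⇒  s^4 = 1.9×10⁻¹⁹
s = 2.1×10⁻⁵ M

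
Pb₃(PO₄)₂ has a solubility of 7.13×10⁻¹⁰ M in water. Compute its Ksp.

Ksp = 1.99×10⁻⁴⁴

Pb₃(PO₄)₂(s) ⇌ 3 Pb²⁺(aq) + 2 PO₄³⁻(aq)
For each mole of Pb₃(PO₄)₂ that dissolves per liter, [Pb²⁺] = 3s and [PO₄³⁻] = 2s; let s denote this solubility.
Ksp = [Pb²⁺]^3[PO₄³⁻]^2 = (3s)^3 · (2s)^2 = 108s^5
Ksp = 108 × (7.13×10⁻¹⁰)^5 = 1.99×10⁻⁴⁴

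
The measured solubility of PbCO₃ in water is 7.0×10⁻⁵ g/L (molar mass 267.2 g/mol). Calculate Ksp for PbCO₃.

Convert to molarity: s = 7.0×10⁻⁵ / 267.2 = 2.620×10⁻⁷ mol/L
PbCO₃(s) ⇌ Pb²⁺(aq) + CO₃²⁻(aq)
Let s be the molar solubility. Then [Pb²⁺] = s and [CO₃²⁻] = s.
Ksp = [Pb²⁺][CO₃²⁻] = s · s = s^2
Ksp = (2.620×10⁻⁷)^2 = 6.9×10⁻¹⁴

Ksp = 6.9×10⁻¹⁴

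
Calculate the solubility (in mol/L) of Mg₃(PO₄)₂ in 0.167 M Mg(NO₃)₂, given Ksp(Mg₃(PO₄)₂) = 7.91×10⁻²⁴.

2.06×10⁻¹¹ M

Mg₃(PO₄)₂(s) ⇌ 3 Mg²⁺(aq) + 2 PO₄³⁻(aq)
The solution already contains Mg²⁺ at 0.167 M. Let s be the molar solubility of Mg₃(PO₄)₂.
[Mg²⁺] ≈ 0.167 M (common ion dominates); [PO₄³⁻] = 2s.
Ksp = [Mg²⁺]^3[PO₄³⁻]^2 = (0.167)^3(2s)^2
(2s)^2 = 7.91×10⁻²⁴ / (0.167)^3 = 1.70×10⁻²¹
s = 2.06×10⁻¹¹ M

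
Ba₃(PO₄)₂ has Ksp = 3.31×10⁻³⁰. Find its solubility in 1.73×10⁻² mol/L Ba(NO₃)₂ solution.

4.00×10⁻¹³ M

Ba₃(PO₄)₂(s) ⇌ 3 Ba²⁺(aq) + 2 PO₄³⁻(aq)
Let s be the solubility of Ba₃(PO₄)₂ here. The common ion gives [Ba²⁺] ≈ 1.73×10⁻² mol/L, and [PO₄³⁻] = 2s.
Ksp = [Ba²⁺]^3[PO₄³⁻]^2 = (1.73×10⁻²)^3(2s)^2
(2s)^2 = 3.31×10⁻³⁰ / (1.73×10⁻²)^3 = 6.39×10⁻²⁵
s = 4.00×10⁻¹³ mol/L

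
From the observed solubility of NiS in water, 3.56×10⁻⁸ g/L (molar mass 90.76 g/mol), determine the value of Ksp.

Ksp = 1.54×10⁻¹⁹

Convert to molarity: s = 3.56×10⁻⁸ / 90.76 = 3.9224×10⁻¹⁰ mol/L
NiS(s) ⇌ Ni²⁺(aq) + S²⁻(aq)
With molar solubility s: [Ni²⁺] = s, [S²⁻] = s.
Ksp = [Ni²⁺][S²⁻] = s · s = s^2
Ksp = (3.9224×10⁻¹⁰)^2 = 1.54×10⁻¹⁹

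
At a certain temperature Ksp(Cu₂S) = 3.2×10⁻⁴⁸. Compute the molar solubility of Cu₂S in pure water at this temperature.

9.3×10⁻¹⁷ M

Cu₂S(s) ⇌ 2 Cu⁺(aq) + S²⁻(aq)
If s mol/L of Cu₂S dissolves, [Cu⁺] = 2s and [S²⁻] = s.
Ksp = [Cu⁺]^2[S²⁻] = (2s)^2 · s = 4s^3
4s^3 = 3.2×10⁻⁴⁸  ⇒  s^3 = 8.0×10⁻⁴⁹
s = (8.0×10⁻⁴⁹)^(1/3) = 9.3×10⁻¹⁷ mol L⁻¹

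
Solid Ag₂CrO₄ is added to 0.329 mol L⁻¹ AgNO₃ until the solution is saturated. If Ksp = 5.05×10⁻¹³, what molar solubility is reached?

Ag₂CrO₄(s) ⇌ 2 Ag⁺(aq) + CrO₄²⁻(aq)
Ag⁺ is already present at 0.329 mol L⁻¹. If s mol/L of Ag₂CrO₄ dissolves, [CrO₄²⁻] = s while [Ag⁺] ≈ 0.329 mol L⁻¹.
Ksp = [Ag⁺]^2[CrO₄²⁻] = (0.329)^2s
s = 5.05×10⁻¹³ / (0.329)^2 = 4.67×10⁻¹²
s = 4.67×10⁻¹² mol L⁻¹

4.67×10⁻¹² M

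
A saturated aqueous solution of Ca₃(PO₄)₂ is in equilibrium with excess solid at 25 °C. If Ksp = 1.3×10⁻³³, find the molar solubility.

Ca₃(PO₄)₂(s) ⇌ 3 Ca²⁺(aq) + 2 PO₄³⁻(aq)
If s mol/L of Ca₃(PO₄)₂ dissolves, [Ca²⁺] = 3s and [PO₄³⁻] = 2s.
Ksp = [Ca²⁺]^3[PO₄³⁻]^2 = (3s)^3 · (2s)^2 = 108s^5
108s^5 = 1.3×10⁻³³  ⇒  s^5 = 1.2×10⁻³⁵
s = 1.0×10⁻⁷ M

1.0×10⁻⁷ M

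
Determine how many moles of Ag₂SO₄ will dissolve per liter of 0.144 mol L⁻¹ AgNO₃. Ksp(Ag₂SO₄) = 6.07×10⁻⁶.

Ag₂SO₄(s) ⇌ 2 Ag⁺(aq) + SO₄²⁻(aq)
Let s be the solubility of Ag₂SO₄ here. The common ion gives [Ag⁺] ≈ 0.144 mol L⁻¹, and [SO₄²⁻] = s.
Ksp = [Ag⁺]^2[SO₄²⁻] = (0.144)^2s
s = 6.07×10⁻⁶ / (0.144)^2 = 2.93×10⁻⁴
s = 2.93×10⁻⁴ mol L⁻¹

2.93×10⁻⁴ M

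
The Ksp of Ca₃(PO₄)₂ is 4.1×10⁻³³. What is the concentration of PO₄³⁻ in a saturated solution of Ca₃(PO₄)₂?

Ca₃(PO₄)₂(s) ⇌ 3 Ca²⁺(aq) + 2 PO₄³⁻(aq)
If s mol/L of Ca₃(PO₄)₂ dissolves, [Ca²⁺] = 3s and [PO₄³⁻] = 2s.
Ksp = [Ca²⁺]^3[PO₄³⁻]^2 = (3s)^3 · (2s)^2 = 108s^5 = 4.1×10⁻³³
s = 1.3×10⁻⁷ mol/L
[PO₄³⁻] = 2s = 2.6×10⁻⁷ mol/L

2.6×10⁻⁷ M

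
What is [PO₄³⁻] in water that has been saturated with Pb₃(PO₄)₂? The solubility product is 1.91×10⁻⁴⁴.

Pb₃(PO₄)₂(s) ⇌ 3 Pb²⁺(aq) + 2 PO₄³⁻(aq)
For each mole of Pb₃(PO₄)₂ that dissolves per liter, [Pb²⁺] = 3s and [PO₄³⁻] = 2s; let s denote this solubility.
Ksp = [Pb²⁺]^3[PO₄³⁻]^2 = (3s)^3 · (2s)^2 = 108s^5 = 1.91×10⁻⁴⁴
s = 7.07×10⁻¹⁰ M
[PO₄³⁻] = 2s = 1.41×10⁻⁹ M

1.41×10⁻⁹ M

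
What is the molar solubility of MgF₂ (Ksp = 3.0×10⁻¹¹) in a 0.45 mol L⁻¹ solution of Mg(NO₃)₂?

MgF₂(s) ⇌ Mg²⁺(aq) + 2 F⁻(aq)
With Mg²⁺ already at 0.45 mol L⁻¹ and s small, take [Mg²⁺] ≈ 0.45 mol L⁻¹ and [F⁻] = 2s.
Ksp = [Mg²⁺][F⁻]^2 = (0.45)(2s)^2
(2s)^2 = 3.0×10⁻¹¹ / (0.45) = 6.7×10⁻¹¹
s = 4.1×10⁻⁶ mol L⁻¹

4.1×10⁻⁶ M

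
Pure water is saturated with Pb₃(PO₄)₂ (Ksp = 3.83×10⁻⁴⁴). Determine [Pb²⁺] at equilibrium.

Pb₃(PO₄)₂(s) ⇌ 3 Pb²⁺(aq) + 2 PO₄³⁻(aq)
Call the molar solubility s, so that [Pb²⁺] = 3s and [PO₄³⁻] = 2s.
Ksp = [Pb²⁺]^3[PO₄³⁻]^2 = (3s)^3 · (2s)^2 = 108s^5 = 3.83×10⁻⁴⁴
s = 8.13×10⁻¹⁰ M
[Pb²⁺] = 3s = 2.44×10⁻⁹ M

2.44×10⁻⁹ M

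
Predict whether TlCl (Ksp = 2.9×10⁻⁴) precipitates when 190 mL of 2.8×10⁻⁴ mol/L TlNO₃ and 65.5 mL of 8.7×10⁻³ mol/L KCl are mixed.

No

The combined volume is 255.5 mL.
[Tl⁺] = (2.8×10⁻⁴)(190)/255.5 = 2.1×10⁻⁴ mol/L
[Cl⁻] = (8.7×10⁻³)(65.5)/255.5 = 2.2×10⁻³ mol/L
Q = [Tl⁺][Cl⁻] = 4.6×10⁻⁷
Q < Ksp (4.6×10⁻⁷ vs 2.9×10⁻⁴); the solution remains unsaturated and no precipitate forms.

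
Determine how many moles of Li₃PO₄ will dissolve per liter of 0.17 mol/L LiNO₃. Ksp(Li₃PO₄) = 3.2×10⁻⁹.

Li₃PO₄(s) ⇌ 3 Li⁺(aq) + PO₄³⁻(aq)
Let s be the solubility of Li₃PO₄ here. The common ion gives [Li⁺] ≈ 0.17 mol/L, and [PO₄³⁻] = s.
Ksp = [Li⁺]^3[PO₄³⁻] = (0.17)^3s
s = 3.2×10⁻⁹ / (0.17)^3 = 6.5×10⁻⁷
s = 6.5×10⁻⁷ mol/L

6.5×10⁻⁷ M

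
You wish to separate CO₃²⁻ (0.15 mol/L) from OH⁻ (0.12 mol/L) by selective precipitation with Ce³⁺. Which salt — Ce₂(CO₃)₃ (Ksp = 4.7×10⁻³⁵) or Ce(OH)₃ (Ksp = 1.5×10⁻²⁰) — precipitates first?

Ce(OH)₃

Each salt precipitates once Q = Ksp for that salt.
For Ce₂(CO₃)₃: [Ce³⁺] = (Ksp/[CO₃²⁻]^3)^(1/2) = 1.2×10⁻¹⁶ mol/L
For Ce(OH)₃: [Ce³⁺] = (Ksp/[OH⁻]^3) = 8.7×10⁻¹⁸ mol/L
The smaller threshold [Ce³⁺] is reached first, so Ce(OH)₃ precipitates first.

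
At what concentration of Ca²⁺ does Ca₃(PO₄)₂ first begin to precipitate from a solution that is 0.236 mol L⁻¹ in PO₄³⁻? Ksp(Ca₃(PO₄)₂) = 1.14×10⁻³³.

A salt starts to precipitate once the ion product Q reaches its Ksp.
Ca₃(PO₄)₂(s) ⇌ 3 Ca²⁺(aq) + 2 PO₄³⁻(aq)
Ksp = [Ca²⁺]^3[PO₄³⁻]^2 = [Ca²⁺]^3(0.236)^2
[Ca²⁺]^3 = 1.14×10⁻³³ / (0.236)^2 = 2.05×10⁻³²
[Ca²⁺] = 2.74×10⁻¹¹ mol L⁻¹

2.74×10⁻¹¹ M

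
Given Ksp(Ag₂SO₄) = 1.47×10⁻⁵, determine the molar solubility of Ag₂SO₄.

1.54×10⁻² M

Ag₂SO₄(s) ⇌ 2 Ag⁺(aq) + SO₄²⁻(aq)
If s mol/L of Ag₂SO₄ dissolves, [Ag⁺] = 2s and [SO₄²⁻] = s.
Ksp = [Ag⁺]^2[SO₄²⁻] = (2s)^2 · s = 4s^3
4s^3 = 1.47×10⁻⁵  ⇒  s^3 = 3.68×10⁻⁶
Taking the 3rd root, s = 1.54×10⁻² mol/L.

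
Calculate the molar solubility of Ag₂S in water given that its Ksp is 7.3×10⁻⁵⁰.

2.6×10⁻¹⁷ M

Ag₂S(s) ⇌ 2 Ag⁺(aq) + S²⁻(aq)
For each mole of Ag₂S that dissolves per liter, [Ag⁺] = 2s and [S²⁻] = s; let s denote this solubility.
Ksp = [Ag⁺]^2[S²⁻] = (2s)^2 · s = 4s^3
4s^3 = 7.3×10⁻⁵⁰  ⇒  s^3 = 1.8×10⁻⁵⁰
s = (1.8×10⁻⁵⁰)^(1/3) = 2.6×10⁻¹⁷ mol/L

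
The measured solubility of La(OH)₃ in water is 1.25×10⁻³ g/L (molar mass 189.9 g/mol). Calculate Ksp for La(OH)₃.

Ksp = 5.07×10⁻²⁰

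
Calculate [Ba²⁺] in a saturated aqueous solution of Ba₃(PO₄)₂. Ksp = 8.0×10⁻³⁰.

1.8×10⁻⁶ M

Ba₃(PO₄)₂(s) ⇌ 3 Ba²⁺(aq) + 2 PO₄³⁻(aq)
If s mol/L of Ba₃(PO₄)₂ dissolves, [Ba²⁺] = 3s and [PO₄³⁻] = 2s.
Ksp = [Ba²⁺]^3[PO₄³⁻]^2 = (3s)^3 · (2s)^2 = 108s^5 = 8.0×10⁻³⁰
s = 5.9×10⁻⁷ mol L⁻¹
[Ba²⁺] = 3s = 1.8×10⁻⁶ mol L⁻¹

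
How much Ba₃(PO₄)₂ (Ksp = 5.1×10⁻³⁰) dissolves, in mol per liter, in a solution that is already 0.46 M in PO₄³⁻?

9.6×10⁻¹¹ M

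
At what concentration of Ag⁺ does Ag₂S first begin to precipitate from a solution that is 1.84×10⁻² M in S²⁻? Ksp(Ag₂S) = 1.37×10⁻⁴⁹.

2.73×10⁻²⁴ M

A salt starts to precipitate once the ion product Q reaches its Ksp.
Ag₂S(s) ⇌ 2 Ag⁺(aq) + S²⁻(aq)
Ksp = [Ag⁺]^2[S²⁻] = [Ag⁺]^2(1.84×10⁻²)
[Ag⁺]^2 = 1.37×10⁻⁴⁹ / (1.84×10⁻²) = 7.45×10⁻⁴⁸
[Ag⁺] = 2.73×10⁻²⁴ M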